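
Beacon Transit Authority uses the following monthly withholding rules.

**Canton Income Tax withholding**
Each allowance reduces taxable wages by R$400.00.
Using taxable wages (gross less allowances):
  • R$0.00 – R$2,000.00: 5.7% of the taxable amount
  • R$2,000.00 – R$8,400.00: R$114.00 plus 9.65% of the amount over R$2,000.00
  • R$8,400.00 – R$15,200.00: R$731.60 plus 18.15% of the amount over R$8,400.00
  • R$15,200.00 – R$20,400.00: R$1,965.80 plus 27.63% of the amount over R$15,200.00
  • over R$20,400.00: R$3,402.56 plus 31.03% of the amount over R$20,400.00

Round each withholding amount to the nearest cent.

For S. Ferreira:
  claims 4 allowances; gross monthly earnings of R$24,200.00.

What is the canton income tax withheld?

Canton Income Tax: taxable = R$24,200.00 − 4×R$400.00 = R$22,600.00
  R$3,402.56 + 31.03% × (R$22,600.00 − R$20,400.00) = R$3,402.56 + 31.03% × R$2,200.00 = R$4,085.22

R$4,085.22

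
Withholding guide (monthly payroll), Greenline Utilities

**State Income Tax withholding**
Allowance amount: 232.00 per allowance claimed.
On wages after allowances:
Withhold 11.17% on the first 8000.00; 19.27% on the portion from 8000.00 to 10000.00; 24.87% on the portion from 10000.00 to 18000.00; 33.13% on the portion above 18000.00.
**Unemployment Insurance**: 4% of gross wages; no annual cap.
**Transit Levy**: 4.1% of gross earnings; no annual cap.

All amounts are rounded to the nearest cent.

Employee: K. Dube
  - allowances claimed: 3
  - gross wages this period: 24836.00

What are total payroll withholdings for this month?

7314.50

State Income Tax: taxable = 24836.00 − 3×232.00 = 24140.00
  3268.60 + 33.13% × (24140.00 − 18000.00) = 3268.60 + 33.13% × 6140.00 = 5302.78
Unemployment Insurance: 4% × 24836.00 = 993.44
Transit Levy: 4.1% × 24836.00 = 1018.28
Total: 5302.78 + 993.44 + 1018.28 = 7314.50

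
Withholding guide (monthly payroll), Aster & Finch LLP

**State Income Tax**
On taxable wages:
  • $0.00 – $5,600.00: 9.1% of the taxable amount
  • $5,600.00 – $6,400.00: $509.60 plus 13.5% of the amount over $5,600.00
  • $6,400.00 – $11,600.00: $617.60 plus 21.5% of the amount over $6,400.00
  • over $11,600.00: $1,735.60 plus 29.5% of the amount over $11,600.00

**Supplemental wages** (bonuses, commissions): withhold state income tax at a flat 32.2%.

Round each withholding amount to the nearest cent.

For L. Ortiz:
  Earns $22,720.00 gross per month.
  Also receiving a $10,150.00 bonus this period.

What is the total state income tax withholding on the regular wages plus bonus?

State Income Tax: taxable = $22,720.00
  $1,735.60 + 29.5% × ($22,720.00 − $11,600.00) = $1,735.60 + 29.5% × $11,120.00 = $5,016.00
Supplemental (32.2% flat on bonus): 32.2% × $10,150.00 = $3,268.30
Total state income tax: $5,016.00 + $3,268.30 = $8,284.30

$8,284.30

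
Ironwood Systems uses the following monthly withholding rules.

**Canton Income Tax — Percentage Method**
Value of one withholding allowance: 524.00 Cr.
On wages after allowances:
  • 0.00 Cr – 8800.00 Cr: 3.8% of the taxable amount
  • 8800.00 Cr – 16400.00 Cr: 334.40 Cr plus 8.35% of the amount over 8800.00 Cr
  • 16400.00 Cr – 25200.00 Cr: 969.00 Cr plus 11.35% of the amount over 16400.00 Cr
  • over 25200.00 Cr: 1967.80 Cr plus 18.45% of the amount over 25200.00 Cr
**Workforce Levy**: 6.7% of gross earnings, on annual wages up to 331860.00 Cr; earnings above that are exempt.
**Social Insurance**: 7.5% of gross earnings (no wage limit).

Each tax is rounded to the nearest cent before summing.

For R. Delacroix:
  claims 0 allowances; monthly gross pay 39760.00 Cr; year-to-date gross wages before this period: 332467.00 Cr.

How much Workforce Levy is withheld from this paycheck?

0.00 Cr

Workforce Levy: YTD 332467.00 Cr ≥ cap 331860.00 Cr → 0.00 Cr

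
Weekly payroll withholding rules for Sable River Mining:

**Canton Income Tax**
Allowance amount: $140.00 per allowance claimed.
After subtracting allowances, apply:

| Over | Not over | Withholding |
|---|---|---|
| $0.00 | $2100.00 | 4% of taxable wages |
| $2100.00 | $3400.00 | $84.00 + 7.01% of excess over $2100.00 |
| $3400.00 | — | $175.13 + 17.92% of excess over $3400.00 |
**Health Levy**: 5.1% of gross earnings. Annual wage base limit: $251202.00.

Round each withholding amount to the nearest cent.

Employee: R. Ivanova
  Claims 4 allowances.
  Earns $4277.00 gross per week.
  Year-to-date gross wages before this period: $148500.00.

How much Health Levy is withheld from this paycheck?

Health Levy: 5.1% × $4277.00 = $218.13

$218.13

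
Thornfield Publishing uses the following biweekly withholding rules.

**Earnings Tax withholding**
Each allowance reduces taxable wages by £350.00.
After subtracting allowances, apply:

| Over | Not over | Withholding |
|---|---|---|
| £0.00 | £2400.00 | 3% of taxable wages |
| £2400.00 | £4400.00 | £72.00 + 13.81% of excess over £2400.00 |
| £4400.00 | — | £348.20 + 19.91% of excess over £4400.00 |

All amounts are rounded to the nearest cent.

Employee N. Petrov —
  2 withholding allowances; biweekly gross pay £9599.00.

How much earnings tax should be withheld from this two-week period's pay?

Earnings Tax: taxable = £9599.00 − 2×£350.00 = £8899.00
  £348.20 + 19.91% × (£8899.00 − £4400.00) = £348.20 + 19.91% × £4499.00 = £1243.95

£1243.95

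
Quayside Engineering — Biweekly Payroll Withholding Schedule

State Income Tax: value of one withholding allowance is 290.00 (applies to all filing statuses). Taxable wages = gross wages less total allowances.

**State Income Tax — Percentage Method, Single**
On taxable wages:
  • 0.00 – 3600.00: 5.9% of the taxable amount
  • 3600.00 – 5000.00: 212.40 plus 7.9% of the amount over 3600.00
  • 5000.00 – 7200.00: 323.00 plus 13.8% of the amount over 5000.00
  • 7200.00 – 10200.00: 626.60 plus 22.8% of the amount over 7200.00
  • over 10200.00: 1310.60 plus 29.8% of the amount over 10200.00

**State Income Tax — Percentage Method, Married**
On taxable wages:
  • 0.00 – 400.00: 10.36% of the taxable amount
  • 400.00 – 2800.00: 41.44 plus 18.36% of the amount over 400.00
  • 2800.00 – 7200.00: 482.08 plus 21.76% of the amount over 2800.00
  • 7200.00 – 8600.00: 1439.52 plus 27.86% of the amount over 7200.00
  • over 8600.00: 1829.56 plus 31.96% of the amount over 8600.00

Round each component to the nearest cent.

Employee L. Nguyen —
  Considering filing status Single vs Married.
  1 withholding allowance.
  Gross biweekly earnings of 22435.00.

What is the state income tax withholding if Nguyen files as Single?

State Income Tax (Single): taxable = 22435.00 − 1×290.00 = 22145.00
  1310.60 + 29.8% × (22145.00 − 10200.00) = 1310.60 + 29.8% × 11945.00 = 4870.21

4870.21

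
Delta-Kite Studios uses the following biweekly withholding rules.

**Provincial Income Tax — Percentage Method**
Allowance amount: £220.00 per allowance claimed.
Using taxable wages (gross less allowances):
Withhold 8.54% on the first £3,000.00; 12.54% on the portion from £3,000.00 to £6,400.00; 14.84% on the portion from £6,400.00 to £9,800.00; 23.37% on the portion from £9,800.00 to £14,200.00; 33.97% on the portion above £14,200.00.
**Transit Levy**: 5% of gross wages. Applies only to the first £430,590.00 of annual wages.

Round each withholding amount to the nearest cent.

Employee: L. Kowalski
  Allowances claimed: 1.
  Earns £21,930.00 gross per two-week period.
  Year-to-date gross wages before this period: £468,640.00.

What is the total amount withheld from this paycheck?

£4,766.55

Provincial Income Tax: taxable = £21,930.00 − 1×£220.00 = £21,710.00
  £2,215.40 + 33.97% × (£21,710.00 − £14,200.00) = £2,215.40 + 33.97% × £7,510.00 = £4,766.55
Transit Levy: YTD £468,640.00 ≥ cap £430,590.00 → £0.00
Total: £4,766.55 + £0.00 = £4,766.55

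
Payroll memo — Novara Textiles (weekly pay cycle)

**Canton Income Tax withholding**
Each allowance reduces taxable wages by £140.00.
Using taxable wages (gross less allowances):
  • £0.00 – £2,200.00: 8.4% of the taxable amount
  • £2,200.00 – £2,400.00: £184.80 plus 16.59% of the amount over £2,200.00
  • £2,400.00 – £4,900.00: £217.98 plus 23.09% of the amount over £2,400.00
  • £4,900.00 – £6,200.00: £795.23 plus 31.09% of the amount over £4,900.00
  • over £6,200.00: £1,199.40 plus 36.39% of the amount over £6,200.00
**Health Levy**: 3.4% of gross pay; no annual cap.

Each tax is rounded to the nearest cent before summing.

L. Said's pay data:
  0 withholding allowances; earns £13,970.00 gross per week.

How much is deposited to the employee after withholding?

£9,468.12

Canton Income Tax: taxable = £13,970.00
  £1,199.40 + 36.39% × (£13,970.00 − £6,200.00) = £1,199.40 + 36.39% × £7,770.00 = £4,026.90
Health Levy: 3.4% × £13,970.00 = £474.98
Total withheld: £4,026.90 + £474.98 = £4,501.88
Net pay: £13,970.00 − £4,501.88 = £9,468.12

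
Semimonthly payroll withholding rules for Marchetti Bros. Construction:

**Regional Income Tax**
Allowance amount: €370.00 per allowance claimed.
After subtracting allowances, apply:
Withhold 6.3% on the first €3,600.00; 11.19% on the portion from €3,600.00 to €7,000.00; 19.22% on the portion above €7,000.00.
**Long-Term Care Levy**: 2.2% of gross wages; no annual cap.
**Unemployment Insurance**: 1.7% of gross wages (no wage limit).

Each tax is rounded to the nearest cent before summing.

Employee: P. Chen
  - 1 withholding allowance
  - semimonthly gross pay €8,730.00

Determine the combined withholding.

€1,209.12

Regional Income Tax: taxable = €8,730.00 − 1×€370.00 = €8,360.00
  €607.26 + 19.22% × (€8,360.00 − €7,000.00) = €607.26 + 19.22% × €1,360.00 = €868.65
Long-Term Care Levy: 2.2% × €8,730.00 = €192.06
Unemployment Insurance: 1.7% × €8,730.00 = €148.41
Total: €868.65 + €192.06 + €148.41 = €1,209.12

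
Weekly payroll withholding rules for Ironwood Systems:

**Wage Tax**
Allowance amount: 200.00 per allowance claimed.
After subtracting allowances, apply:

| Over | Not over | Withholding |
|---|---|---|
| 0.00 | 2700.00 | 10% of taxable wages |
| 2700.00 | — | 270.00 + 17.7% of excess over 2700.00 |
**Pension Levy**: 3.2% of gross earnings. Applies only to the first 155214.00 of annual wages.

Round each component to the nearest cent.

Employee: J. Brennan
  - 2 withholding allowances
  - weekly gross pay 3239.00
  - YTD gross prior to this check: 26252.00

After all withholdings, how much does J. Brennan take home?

Wage Tax: taxable = 3239.00 − 2×200.00 = 2839.00
  270.00 + 17.7% × (2839.00 − 2700.00) = 270.00 + 17.7% × 139.00 = 294.60
Pension Levy: 3.2% × 3239.00 = 103.65
Total withheld: 294.60 + 103.65 = 398.25
Net pay: 3239.00 − 398.25 = 2840.75

2840.75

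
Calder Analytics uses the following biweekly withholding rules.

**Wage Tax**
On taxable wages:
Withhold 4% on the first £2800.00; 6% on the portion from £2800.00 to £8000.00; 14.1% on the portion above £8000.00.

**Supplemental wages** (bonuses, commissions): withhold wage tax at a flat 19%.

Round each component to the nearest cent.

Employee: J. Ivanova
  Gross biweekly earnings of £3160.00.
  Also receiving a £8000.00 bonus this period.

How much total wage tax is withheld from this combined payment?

£1653.60

Wage Tax: taxable = £3160.00
  £112.00 + 6% × (£3160.00 − £2800.00) = £112.00 + 6% × £360.00 = £133.60
Supplemental (19% flat on bonus): 19% × £8000.00 = £1520.00
Total wage tax: £133.60 + £1520.00 = £1653.60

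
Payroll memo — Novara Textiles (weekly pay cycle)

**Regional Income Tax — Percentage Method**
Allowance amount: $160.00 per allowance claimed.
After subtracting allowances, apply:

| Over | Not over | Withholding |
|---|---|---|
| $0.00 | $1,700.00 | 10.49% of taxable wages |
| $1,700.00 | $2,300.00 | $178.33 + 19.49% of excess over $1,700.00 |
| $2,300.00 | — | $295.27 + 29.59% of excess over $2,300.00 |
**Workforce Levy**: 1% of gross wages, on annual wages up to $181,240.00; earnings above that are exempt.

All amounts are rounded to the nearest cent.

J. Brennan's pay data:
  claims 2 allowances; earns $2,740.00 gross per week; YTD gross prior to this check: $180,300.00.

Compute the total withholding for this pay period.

Regional Income Tax: taxable = $2,740.00 − 2×$160.00 = $2,420.00
  $295.27 + 29.59% × ($2,420.00 − $2,300.00) = $295.27 + 29.59% × $120.00 = $330.78
Workforce Levy: cap $181,240.00 − YTD $180,300.00 = $940.00 subject; 1% × $940.00 = $9.40
Total: $330.78 + $9.40 = $340.18

$340.18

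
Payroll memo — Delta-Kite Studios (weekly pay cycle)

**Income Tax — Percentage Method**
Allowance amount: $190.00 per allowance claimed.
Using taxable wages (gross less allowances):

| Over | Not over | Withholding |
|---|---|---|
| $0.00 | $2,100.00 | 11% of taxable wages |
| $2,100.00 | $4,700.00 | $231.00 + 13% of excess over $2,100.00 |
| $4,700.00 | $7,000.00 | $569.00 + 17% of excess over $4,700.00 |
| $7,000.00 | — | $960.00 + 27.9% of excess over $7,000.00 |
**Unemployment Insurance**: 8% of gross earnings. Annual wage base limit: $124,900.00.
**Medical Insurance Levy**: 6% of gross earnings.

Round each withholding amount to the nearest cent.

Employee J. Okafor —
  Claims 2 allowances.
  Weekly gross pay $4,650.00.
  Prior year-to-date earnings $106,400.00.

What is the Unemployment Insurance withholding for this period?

Unemployment Insurance: 8% × $4,650.00 = $372.00

$372.00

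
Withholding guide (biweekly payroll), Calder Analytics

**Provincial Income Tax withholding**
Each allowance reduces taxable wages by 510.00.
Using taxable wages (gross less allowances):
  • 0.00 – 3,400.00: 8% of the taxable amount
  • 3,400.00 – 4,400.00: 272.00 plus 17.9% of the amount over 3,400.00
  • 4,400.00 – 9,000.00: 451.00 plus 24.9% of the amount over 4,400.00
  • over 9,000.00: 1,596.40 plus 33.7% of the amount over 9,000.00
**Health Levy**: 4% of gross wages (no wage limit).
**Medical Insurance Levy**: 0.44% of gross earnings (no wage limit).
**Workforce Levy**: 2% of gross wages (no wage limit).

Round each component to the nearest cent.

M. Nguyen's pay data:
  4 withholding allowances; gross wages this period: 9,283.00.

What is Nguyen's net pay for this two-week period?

Provincial Income Tax: taxable = 9,283.00 − 4×510.00 = 7,243.00
  451.00 + 24.9% × (7,243.00 − 4,400.00) = 451.00 + 24.9% × 2,843.00 = 1,158.91
Health Levy: 4% × 9,283.00 = 371.32
Medical Insurance Levy: 0.44% × 9,283.00 = 40.85
Workforce Levy: 2% × 9,283.00 = 185.66
Total withheld: 1,158.91 + 371.32 + 40.85 + 185.66 = 1,756.74
Net pay: 9,283.00 − 1,756.74 = 7,526.26

7,526.26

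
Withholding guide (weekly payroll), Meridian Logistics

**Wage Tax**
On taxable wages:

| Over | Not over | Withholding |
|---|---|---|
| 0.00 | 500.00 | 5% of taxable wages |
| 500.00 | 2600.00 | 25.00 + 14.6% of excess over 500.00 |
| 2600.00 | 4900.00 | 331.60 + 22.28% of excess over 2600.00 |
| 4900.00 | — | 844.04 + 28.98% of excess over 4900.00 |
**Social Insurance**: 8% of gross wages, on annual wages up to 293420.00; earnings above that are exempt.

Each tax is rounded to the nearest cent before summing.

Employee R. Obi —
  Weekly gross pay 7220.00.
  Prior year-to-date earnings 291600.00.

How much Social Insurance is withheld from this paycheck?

145.60

Social Insurance: cap 293420.00 − YTD 291600.00 = 1820.00 subject; 8% × 1820.00 = 145.60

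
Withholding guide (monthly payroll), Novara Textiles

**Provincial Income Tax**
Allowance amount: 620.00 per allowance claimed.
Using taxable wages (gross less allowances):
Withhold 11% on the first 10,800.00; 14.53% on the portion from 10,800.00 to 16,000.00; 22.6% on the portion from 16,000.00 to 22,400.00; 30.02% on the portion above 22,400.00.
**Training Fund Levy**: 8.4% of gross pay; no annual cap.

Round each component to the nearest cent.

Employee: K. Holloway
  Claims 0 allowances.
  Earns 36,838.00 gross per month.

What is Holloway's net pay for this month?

26,019.36

Provincial Income Tax: taxable = 36,838.00
  3,389.96 + 30.02% × (36,838.00 − 22,400.00) = 3,389.96 + 30.02% × 14,438.00 = 7,724.25
Training Fund Levy: 8.4% × 36,838.00 = 3,094.39
Total withheld: 7,724.25 + 3,094.39 = 10,818.64
Net pay: 36,838.00 − 10,818.64 = 26,019.36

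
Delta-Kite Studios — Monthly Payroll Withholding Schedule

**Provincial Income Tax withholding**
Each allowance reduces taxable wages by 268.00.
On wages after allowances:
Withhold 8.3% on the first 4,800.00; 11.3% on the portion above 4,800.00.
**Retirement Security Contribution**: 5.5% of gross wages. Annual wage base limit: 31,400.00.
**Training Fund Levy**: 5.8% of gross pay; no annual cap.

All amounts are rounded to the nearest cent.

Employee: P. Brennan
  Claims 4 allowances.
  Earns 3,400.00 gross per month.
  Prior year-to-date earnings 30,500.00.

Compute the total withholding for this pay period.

Provincial Income Tax: taxable = 3,400.00 − 4×268.00 = 2,328.00
  8.3% × 2,328.00 = 193.22
Retirement Security Contribution: cap 31,400.00 − YTD 30,500.00 = 900.00 subject; 5.5% × 900.00 = 49.50
Training Fund Levy: 5.8% × 3,400.00 = 197.20
Total: 193.22 + 49.50 + 197.20 = 439.92

439.92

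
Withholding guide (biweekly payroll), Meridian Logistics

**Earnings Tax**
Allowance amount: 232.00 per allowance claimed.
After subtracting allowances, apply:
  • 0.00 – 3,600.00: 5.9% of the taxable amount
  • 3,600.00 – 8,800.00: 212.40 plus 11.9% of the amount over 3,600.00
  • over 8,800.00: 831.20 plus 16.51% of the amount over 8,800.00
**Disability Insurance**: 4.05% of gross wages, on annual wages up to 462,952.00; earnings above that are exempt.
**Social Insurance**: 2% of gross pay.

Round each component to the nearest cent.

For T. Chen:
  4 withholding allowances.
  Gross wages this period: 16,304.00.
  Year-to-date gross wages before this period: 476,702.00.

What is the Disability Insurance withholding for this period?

Disability Insurance: YTD 476,702.00 ≥ cap 462,952.00 → 0.00

0.00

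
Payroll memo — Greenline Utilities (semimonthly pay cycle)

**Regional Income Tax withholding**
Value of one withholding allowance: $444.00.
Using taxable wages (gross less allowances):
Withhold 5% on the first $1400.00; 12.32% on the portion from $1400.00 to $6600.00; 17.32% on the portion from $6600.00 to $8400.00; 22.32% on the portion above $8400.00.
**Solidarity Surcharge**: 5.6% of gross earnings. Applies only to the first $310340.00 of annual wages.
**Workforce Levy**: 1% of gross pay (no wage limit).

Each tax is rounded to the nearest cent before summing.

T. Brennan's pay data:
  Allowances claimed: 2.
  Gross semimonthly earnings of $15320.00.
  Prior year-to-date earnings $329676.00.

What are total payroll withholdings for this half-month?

Regional Income Tax: taxable = $15320.00 − 2×$444.00 = $14432.00
  $1022.40 + 22.32% × ($14432.00 − $8400.00) = $1022.40 + 22.32% × $6032.00 = $2368.74
Solidarity Surcharge: YTD $329676.00 ≥ cap $310340.00 → $0.00
Workforce Levy: 1% × $15320.00 = $153.20
Total: $2368.74 + $0.00 + $153.20 = $2521.94

$2521.94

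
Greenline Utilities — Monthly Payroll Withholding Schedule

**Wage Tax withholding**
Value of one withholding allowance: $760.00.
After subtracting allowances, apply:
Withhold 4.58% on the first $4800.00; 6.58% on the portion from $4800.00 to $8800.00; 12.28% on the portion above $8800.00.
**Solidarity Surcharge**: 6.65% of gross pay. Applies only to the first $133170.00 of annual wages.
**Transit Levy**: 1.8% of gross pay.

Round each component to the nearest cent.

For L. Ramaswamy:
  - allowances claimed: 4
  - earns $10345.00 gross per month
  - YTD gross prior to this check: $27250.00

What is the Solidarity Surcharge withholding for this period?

$687.94

Solidarity Surcharge: 6.65% × $10345.00 = $687.94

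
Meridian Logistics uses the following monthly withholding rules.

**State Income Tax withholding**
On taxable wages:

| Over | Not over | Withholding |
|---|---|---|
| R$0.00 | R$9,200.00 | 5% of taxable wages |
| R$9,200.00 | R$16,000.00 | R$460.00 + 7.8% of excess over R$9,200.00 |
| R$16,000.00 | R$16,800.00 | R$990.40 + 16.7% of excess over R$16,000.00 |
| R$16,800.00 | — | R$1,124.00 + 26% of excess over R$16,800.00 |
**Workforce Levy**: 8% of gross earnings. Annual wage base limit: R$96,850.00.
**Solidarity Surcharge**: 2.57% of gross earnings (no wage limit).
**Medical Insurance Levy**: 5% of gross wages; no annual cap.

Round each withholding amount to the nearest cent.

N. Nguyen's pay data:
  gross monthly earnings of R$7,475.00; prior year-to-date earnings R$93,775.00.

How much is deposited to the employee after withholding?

R$6,289.39

State Income Tax: taxable = R$7,475.00
  5% × R$7,475.00 = R$373.75
Workforce Levy: cap R$96,850.00 − YTD R$93,775.00 = R$3,075.00 subject; 8% × R$3,075.00 = R$246.00
Solidarity Surcharge: 2.57% × R$7,475.00 = R$192.11
Medical Insurance Levy: 5% × R$7,475.00 = R$373.75
Total withheld: R$373.75 + R$246.00 + R$192.11 + R$373.75 = R$1,185.61
Net pay: R$7,475.00 − R$1,185.61 = R$6,289.39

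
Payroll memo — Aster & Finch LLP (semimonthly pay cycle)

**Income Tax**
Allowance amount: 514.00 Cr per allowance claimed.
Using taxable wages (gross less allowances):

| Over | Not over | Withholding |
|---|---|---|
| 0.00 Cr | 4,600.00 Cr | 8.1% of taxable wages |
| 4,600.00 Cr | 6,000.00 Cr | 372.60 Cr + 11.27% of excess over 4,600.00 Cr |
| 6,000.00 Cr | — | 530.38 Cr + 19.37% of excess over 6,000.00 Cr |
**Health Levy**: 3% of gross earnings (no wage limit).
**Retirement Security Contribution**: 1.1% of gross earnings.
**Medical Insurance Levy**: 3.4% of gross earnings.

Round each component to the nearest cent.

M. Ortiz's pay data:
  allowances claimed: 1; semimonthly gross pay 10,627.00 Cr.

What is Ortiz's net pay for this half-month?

Income Tax: taxable = 10,627.00 Cr − 1×514.00 Cr = 10,113.00 Cr
  530.38 Cr + 19.37% × (10,113.00 Cr − 6,000.00 Cr) = 530.38 Cr + 19.37% × 4,113.00 Cr = 1,327.07 Cr
Health Levy: 3% × 10,627.00 Cr = 318.81 Cr
Retirement Security Contribution: 1.1% × 10,627.00 Cr = 116.90 Cr
Medical Insurance Levy: 3.4% × 10,627.00 Cr = 361.32 Cr
Total withheld: 1,327.07 Cr + 318.81 Cr + 116.90 Cr + 361.32 Cr = 2,124.10 Cr
Net pay: 10,627.00 Cr − 2,124.10 Cr = 8,502.90 Cr

8,502.90 Cr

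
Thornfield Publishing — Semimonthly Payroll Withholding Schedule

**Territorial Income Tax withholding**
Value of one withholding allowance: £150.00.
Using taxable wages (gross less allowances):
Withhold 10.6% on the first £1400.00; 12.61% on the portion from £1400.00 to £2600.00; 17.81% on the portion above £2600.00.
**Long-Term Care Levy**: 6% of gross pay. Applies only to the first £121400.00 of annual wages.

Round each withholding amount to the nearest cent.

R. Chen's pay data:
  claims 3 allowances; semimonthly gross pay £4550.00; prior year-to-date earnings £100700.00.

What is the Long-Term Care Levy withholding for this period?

£273.00

Long-Term Care Levy: 6% × £4550.00 = £273.00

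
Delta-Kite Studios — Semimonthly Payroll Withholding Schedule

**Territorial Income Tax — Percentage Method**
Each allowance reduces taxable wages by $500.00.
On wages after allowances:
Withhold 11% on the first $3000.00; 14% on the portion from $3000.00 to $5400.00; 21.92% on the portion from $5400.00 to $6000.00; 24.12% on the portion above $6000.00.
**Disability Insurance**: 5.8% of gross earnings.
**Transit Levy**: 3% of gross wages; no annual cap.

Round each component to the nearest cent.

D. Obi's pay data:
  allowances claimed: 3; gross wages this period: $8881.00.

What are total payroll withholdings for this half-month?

$1912.15

Territorial Income Tax: taxable = $8881.00 − 3×$500.00 = $7381.00
  $797.52 + 24.12% × ($7381.00 − $6000.00) = $797.52 + 24.12% × $1381.00 = $1130.62
Disability Insurance: 5.8% × $8881.00 = $515.10
Transit Levy: 3% × $8881.00 = $266.43
Total: $1130.62 + $515.10 + $266.43 = $1912.15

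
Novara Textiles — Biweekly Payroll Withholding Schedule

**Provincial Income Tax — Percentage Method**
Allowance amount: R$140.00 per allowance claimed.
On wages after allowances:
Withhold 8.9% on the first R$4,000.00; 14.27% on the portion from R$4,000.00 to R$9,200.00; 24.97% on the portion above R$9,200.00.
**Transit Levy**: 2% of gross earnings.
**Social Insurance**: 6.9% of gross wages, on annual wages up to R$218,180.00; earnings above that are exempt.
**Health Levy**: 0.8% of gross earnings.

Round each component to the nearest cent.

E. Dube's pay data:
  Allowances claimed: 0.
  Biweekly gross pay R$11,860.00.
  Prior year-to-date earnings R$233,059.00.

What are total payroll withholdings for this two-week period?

Provincial Income Tax: taxable = R$11,860.00
  R$1,098.04 + 24.97% × (R$11,860.00 − R$9,200.00) = R$1,098.04 + 24.97% × R$2,660.00 = R$1,762.24
Transit Levy: 2% × R$11,860.00 = R$237.20
Social Insurance: YTD R$233,059.00 ≥ cap R$218,180.00 → R$0.00
Health Levy: 0.8% × R$11,860.00 = R$94.88
Total: R$1,762.24 + R$237.20 + R$0.00 + R$94.88 = R$2,094.32

R$2,094.32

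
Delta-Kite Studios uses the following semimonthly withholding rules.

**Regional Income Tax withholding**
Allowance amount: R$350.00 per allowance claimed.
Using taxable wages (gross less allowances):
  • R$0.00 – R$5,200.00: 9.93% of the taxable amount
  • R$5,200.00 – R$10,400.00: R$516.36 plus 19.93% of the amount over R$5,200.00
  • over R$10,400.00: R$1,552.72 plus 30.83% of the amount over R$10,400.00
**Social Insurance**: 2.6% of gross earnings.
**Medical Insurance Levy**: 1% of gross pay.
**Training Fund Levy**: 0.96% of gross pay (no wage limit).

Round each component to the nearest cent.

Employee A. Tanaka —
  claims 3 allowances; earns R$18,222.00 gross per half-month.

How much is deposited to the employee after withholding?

R$13,750.55

Regional Income Tax: taxable = R$18,222.00 − 3×R$350.00 = R$17,172.00
  R$1,552.72 + 30.83% × (R$17,172.00 − R$10,400.00) = R$1,552.72 + 30.83% × R$6,772.00 = R$3,640.53
Social Insurance: 2.6% × R$18,222.00 = R$473.77
Medical Insurance Levy: 1% × R$18,222.00 = R$182.22
Training Fund Levy: 0.96% × R$18,222.00 = R$174.93
Total withheld: R$3,640.53 + R$473.77 + R$182.22 + R$174.93 = R$4,471.45
Net pay: R$18,222.00 − R$4,471.45 = R$13,750.55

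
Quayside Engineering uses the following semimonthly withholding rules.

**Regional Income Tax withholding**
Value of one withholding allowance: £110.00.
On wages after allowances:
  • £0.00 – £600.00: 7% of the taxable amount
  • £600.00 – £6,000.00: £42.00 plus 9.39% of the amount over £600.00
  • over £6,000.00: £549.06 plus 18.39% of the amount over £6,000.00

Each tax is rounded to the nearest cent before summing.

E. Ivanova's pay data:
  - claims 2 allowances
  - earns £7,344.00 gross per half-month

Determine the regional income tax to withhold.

£755.76

Regional Income Tax: taxable = £7,344.00 − 2×£110.00 = £7,124.00
  £549.06 + 18.39% × (£7,124.00 − £6,000.00) = £549.06 + 18.39% × £1,124.00 = £755.76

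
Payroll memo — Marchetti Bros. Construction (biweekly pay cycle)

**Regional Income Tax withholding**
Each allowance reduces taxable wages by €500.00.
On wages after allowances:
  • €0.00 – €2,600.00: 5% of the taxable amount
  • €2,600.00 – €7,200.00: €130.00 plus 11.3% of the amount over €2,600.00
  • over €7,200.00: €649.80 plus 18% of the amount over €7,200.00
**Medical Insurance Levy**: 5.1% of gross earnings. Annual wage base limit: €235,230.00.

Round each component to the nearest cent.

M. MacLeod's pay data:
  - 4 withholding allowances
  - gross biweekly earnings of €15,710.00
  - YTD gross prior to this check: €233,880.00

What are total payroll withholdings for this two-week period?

Regional Income Tax: taxable = €15,710.00 − 4×€500.00 = €13,710.00
  €649.80 + 18% × (€13,710.00 − €7,200.00) = €649.80 + 18% × €6,510.00 = €1,821.60
Medical Insurance Levy: cap €235,230.00 − YTD €233,880.00 = €1,350.00 subject; 5.1% × €1,350.00 = €68.85
Total: €1,821.60 + €68.85 = €1,890.45

€1,890.45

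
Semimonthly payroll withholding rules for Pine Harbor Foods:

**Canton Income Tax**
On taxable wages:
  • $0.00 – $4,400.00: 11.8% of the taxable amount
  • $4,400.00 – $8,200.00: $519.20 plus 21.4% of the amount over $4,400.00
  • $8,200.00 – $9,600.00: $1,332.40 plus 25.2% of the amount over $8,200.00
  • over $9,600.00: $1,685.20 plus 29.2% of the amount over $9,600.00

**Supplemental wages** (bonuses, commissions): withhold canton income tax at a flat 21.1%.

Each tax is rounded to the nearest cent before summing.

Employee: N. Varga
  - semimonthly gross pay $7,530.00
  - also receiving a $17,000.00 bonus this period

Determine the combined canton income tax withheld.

$4,776.02

Canton Income Tax: taxable = $7,530.00
  $519.20 + 21.4% × ($7,530.00 − $4,400.00) = $519.20 + 21.4% × $3,130.00 = $1,189.02
Supplemental (21.1% flat on bonus): 21.1% × $17,000.00 = $3,587.00
Total canton income tax: $1,189.02 + $3,587.00 = $4,776.02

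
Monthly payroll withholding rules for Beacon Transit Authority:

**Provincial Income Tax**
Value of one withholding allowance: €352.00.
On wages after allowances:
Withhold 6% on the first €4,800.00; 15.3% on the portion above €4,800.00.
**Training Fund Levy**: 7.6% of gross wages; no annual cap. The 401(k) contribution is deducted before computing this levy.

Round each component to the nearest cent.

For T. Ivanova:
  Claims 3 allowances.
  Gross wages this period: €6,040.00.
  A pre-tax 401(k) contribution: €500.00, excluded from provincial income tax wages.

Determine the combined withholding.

Provincial Income Tax: taxable = €6,040.00 − €500.00 − 3×€352.00 = €4,484.00
  6% × €4,484.00 = €269.04
Training Fund Levy: 7.6% × €5,540.00 = €421.04
Total: €269.04 + €421.04 = €690.08

€690.08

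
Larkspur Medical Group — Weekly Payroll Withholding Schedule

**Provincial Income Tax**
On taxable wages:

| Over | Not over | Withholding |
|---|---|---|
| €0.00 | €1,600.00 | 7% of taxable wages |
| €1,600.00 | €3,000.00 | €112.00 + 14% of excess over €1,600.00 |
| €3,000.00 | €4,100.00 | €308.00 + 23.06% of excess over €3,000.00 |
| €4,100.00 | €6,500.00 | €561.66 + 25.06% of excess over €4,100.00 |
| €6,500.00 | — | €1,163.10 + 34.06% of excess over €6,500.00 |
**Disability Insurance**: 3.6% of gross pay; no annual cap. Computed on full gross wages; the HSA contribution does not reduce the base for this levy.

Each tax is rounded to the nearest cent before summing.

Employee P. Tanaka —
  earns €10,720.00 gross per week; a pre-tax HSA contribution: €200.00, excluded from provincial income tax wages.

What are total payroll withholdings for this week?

Provincial Income Tax: taxable = €10,720.00 − €200.00 = €10,520.00
  €1,163.10 + 34.06% × (€10,520.00 − €6,500.00) = €1,163.10 + 34.06% × €4,020.00 = €2,532.31
Disability Insurance: 3.6% × €10,720.00 = €385.92
Total: €2,532.31 + €385.92 = €2,918.23

€2,918.23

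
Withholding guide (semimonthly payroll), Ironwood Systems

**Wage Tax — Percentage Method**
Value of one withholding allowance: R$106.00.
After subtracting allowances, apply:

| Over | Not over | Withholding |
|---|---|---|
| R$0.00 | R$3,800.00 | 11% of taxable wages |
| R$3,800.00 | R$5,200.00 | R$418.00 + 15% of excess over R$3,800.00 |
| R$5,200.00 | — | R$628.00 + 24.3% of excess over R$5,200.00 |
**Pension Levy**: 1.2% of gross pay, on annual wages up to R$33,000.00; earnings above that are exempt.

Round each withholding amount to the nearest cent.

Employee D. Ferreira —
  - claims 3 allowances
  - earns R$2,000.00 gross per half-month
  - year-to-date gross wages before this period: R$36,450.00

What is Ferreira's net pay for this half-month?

Wage Tax: taxable = R$2,000.00 − 3×R$106.00 = R$1,682.00
  11% × R$1,682.00 = R$185.02
Pension Levy: YTD R$36,450.00 ≥ cap R$33,000.00 → R$0.00
Total withheld: R$185.02 + R$0.00 = R$185.02
Net pay: R$2,000.00 − R$185.02 = R$1,814.98

R$1,814.98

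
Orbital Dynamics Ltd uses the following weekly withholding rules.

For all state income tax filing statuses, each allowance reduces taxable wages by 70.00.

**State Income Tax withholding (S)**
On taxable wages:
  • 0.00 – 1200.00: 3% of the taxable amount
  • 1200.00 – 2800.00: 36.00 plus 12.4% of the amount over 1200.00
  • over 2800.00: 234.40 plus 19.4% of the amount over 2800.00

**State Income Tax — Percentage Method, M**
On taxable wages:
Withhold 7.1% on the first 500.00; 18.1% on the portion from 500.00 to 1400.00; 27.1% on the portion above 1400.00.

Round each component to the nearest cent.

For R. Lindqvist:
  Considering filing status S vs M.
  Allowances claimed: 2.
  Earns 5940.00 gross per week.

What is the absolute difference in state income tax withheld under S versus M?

574.40

State Income Tax (S): taxable = 5940.00 − 2×70.00 = 5800.00
  234.40 + 19.4% × (5800.00 − 2800.00) = 234.40 + 19.4% × 3000.00 = 816.40
State Income Tax (M): taxable = 5940.00 − 2×70.00 = 5800.00
  198.40 + 27.1% × (5800.00 − 1400.00) = 198.40 + 27.1% × 4400.00 = 1390.80
Difference: |816.40 − 1390.80| = 574.40 (higher under M)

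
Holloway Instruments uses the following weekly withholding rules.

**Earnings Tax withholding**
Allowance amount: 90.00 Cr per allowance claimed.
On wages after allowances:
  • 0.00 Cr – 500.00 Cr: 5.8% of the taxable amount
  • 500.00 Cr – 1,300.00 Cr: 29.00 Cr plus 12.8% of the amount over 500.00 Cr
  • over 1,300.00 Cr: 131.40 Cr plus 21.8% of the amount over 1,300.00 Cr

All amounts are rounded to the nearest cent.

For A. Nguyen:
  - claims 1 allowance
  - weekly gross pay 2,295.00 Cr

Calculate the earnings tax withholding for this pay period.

328.69 Cr

Earnings Tax: taxable = 2,295.00 Cr − 1×90.00 Cr = 2,205.00 Cr
  131.40 Cr + 21.8% × (2,205.00 Cr − 1,300.00 Cr) = 131.40 Cr + 21.8% × 905.00 Cr = 328.69 Cr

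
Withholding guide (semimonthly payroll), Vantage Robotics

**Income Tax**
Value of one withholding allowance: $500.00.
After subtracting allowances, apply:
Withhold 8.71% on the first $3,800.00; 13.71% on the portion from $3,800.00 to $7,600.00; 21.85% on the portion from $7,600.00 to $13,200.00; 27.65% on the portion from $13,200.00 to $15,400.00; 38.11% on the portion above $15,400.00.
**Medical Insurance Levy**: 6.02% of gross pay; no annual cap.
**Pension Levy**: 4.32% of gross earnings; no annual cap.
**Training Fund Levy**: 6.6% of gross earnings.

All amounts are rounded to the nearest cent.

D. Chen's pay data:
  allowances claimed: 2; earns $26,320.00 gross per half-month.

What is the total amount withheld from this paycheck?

Income Tax: taxable = $26,320.00 − 2×$500.00 = $25,320.00
  $2,683.86 + 38.11% × ($25,320.00 − $15,400.00) = $2,683.86 + 38.11% × $9,920.00 = $6,464.37
Medical Insurance Levy: 6.02% × $26,320.00 = $1,584.46
Pension Levy: 4.32% × $26,320.00 = $1,137.02
Training Fund Levy: 6.6% × $26,320.00 = $1,737.12
Total: $6,464.37 + $1,584.46 + $1,137.02 + $1,737.12 = $10,922.97

$10,922.97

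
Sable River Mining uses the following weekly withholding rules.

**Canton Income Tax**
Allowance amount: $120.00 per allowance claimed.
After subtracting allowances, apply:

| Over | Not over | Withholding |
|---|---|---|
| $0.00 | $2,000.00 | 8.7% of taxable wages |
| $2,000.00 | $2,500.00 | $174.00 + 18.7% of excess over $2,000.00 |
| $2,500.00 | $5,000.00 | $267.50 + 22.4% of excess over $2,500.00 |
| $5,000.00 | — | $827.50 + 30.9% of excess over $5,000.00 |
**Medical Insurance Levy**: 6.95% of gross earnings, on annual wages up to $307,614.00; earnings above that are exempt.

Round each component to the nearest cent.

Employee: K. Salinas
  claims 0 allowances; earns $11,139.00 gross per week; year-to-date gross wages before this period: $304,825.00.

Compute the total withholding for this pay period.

$2,918.29

Canton Income Tax: taxable = $11,139.00
  $827.50 + 30.9% × ($11,139.00 − $5,000.00) = $827.50 + 30.9% × $6,139.00 = $2,724.45
Medical Insurance Levy: cap $307,614.00 − YTD $304,825.00 = $2,789.00 subject; 6.95% × $2,789.00 = $193.84
Total: $2,724.45 + $193.84 = $2,918.29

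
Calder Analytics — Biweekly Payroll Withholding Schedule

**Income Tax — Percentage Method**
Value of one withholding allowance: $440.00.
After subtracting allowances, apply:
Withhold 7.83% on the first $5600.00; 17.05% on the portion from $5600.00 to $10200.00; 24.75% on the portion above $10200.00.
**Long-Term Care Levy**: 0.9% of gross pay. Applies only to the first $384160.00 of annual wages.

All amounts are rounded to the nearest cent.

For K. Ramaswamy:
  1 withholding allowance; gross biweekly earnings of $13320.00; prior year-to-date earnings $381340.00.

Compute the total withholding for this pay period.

$1911.46

Income Tax: taxable = $13320.00 − 1×$440.00 = $12880.00
  $1222.78 + 24.75% × ($12880.00 − $10200.00) = $1222.78 + 24.75% × $2680.00 = $1886.08
Long-Term Care Levy: cap $384160.00 − YTD $381340.00 = $2820.00 subject; 0.9% × $2820.00 = $25.38
Total: $1886.08 + $25.38 = $1911.46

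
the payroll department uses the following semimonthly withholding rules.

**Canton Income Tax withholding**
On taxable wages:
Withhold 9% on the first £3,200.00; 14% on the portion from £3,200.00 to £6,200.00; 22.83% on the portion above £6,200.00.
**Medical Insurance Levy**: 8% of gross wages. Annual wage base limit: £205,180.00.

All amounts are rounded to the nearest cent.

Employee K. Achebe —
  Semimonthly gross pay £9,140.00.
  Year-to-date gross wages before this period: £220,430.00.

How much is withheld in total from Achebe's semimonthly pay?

Canton Income Tax: taxable = £9,140.00
  £708.00 + 22.83% × (£9,140.00 − £6,200.00) = £708.00 + 22.83% × £2,940.00 = £1,379.20
Medical Insurance Levy: YTD £220,430.00 ≥ cap £205,180.00 → £0.00
Total: £1,379.20 + £0.00 = £1,379.20

£1,379.20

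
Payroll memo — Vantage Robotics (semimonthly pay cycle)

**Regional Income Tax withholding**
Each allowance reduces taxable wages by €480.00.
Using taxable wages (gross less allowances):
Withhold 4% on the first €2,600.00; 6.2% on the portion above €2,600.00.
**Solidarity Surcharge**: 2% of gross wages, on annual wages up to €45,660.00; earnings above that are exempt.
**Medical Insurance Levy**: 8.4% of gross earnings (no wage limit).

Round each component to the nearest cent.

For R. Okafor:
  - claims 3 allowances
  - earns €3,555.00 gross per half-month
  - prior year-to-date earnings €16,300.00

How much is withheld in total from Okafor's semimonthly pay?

Regional Income Tax: taxable = €3,555.00 − 3×€480.00 = €2,115.00
  4% × €2,115.00 = €84.60
Solidarity Surcharge: 2% × €3,555.00 = €71.10
Medical Insurance Levy: 8.4% × €3,555.00 = €298.62
Total: €84.60 + €71.10 + €298.62 = €454.32

€454.32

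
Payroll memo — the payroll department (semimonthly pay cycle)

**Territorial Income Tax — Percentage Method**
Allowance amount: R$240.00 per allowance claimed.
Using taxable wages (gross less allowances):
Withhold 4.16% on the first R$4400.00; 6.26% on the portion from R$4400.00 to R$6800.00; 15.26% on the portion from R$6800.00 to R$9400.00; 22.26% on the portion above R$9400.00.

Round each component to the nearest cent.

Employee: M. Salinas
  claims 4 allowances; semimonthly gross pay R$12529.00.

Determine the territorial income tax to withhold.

Territorial Income Tax: taxable = R$12529.00 − 4×R$240.00 = R$11569.00
  R$730.04 + 22.26% × (R$11569.00 − R$9400.00) = R$730.04 + 22.26% × R$2169.00 = R$1212.86

R$1212.86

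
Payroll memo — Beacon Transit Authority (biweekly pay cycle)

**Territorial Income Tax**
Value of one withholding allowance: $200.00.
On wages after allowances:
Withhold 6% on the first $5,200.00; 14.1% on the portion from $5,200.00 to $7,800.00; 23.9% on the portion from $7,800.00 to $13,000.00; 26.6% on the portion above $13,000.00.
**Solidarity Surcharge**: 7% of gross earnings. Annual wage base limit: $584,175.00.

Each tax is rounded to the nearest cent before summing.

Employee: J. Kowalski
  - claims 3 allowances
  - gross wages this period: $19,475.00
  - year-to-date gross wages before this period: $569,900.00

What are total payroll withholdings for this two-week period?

$4,483.40

Territorial Income Tax: taxable = $19,475.00 − 3×$200.00 = $18,875.00
  $1,921.40 + 26.6% × ($18,875.00 − $13,000.00) = $1,921.40 + 26.6% × $5,875.00 = $3,484.15
Solidarity Surcharge: cap $584,175.00 − YTD $569,900.00 = $14,275.00 subject; 7% × $14,275.00 = $999.25
Total: $3,484.15 + $999.25 = $4,483.40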